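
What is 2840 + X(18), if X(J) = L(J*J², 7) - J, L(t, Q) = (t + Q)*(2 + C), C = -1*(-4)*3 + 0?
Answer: 84568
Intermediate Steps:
C = 12 (C = 4*3 + 0 = 12 + 0 = 12)
L(t, Q) = 14*Q + 14*t (L(t, Q) = (t + Q)*(2 + 12) = (Q + t)*14 = 14*Q + 14*t)
X(J) = 98 - J + 14*J³ (X(J) = (14*7 + 14*(J*J²)) - J = (98 + 14*J³) - J = 98 - J + 14*J³)
2840 + X(18) = 2840 + (98 - 1*18 + 14*18³) = 2840 + (98 - 18 + 14*5832) = 2840 + (98 - 18 + 81648) = 2840 + 81728 = 84568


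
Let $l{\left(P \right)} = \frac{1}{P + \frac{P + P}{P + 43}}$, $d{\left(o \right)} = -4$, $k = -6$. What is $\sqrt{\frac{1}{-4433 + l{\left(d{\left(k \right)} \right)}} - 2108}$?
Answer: $\frac{2 i \sqrt{278573893337818}}{727051} \approx 45.913 i$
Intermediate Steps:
$l{\left(P \right)} = \frac{1}{P + \frac{2 P}{43 + P}}$
$\sqrt{\frac{1}{-4433 + l{\left(d{\left(k \right)} \right)}} - 2108} = \sqrt{\frac{1}{-4433 + \frac{43 - 4}{\left(-4\right) \left(45 - 4\right)}} - 2108} = \sqrt{\frac{1}{-4433 - \frac{1}{4} \cdot \frac{1}{41} \cdot 39} - 2108} = \sqrt{\frac{1}{-4433 - \frac{1}{164} \cdot 39} - 2108} = \sqrt{\frac{1}{-4433 - \frac{39}{164}} - 2108} = \sqrt{\frac{1}{- \frac{727051}{164}} - 2108} = \sqrt{- \frac{164}{727051} - 2108} = \sqrt{- \frac{1532623672}{727051}} = \frac{2 i \sqrt{278573893337818}}{727051}$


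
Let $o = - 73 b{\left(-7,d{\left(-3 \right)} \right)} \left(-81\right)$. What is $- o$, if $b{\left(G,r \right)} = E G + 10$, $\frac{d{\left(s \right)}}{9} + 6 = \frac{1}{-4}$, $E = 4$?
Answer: $106434$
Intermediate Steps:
$d{\left(s \right)} = - \frac{225}{4}$ ($d{\left(s \right)} = -54 + \frac{9}{-4} = -54 + 9 \left(- \frac{1}{4}\right) = -54 - \frac{9}{4} = - \frac{225}{4}$)
$b{\left(G,r \right)} = 10 + 4 G$ ($b{\left(G,r \right)} = 4 G + 10 = 10 + 4 G$)
$o = -106434$ ($o = - 73 \left(10 + 4 \left(-7\right)\right) \left(-81\right) = - 73 \left(10 - 28\right) \left(-81\right) = \left(-73\right) \left(-18\right) \left(-81\right) = 1314 \left(-81\right) = -106434$)
$- o = \left(-1\right) \left(-106434\right) = 106434$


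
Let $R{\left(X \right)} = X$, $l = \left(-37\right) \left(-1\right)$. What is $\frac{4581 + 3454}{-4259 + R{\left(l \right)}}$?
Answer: $- \frac{8035}{4222} \approx -1.9031$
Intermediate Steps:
$l = 37$
$\frac{4581 + 3454}{-4259 + R{\left(l \right)}} = \frac{4581 + 3454}{-4259 + 37} = \frac{8035}{-4222} = 8035 \left(- \frac{1}{4222}\right) = - \frac{8035}{4222}$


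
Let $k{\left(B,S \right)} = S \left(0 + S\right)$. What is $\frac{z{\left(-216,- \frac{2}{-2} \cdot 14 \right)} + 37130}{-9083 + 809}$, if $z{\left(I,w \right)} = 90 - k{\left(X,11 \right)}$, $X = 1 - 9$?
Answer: $- \frac{37099}{8274} \approx -4.4838$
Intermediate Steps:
$X = -8$ ($X = 1 - 9 = -8$)
$k{\left(B,S \right)} = S^{2}$ ($k{\left(B,S \right)} = S S = S^{2}$)
$z{\left(I,w \right)} = -31$ ($z{\left(I,w \right)} = 90 - 11^{2} = 90 - 121 = -31$)
$\frac{z{\left(-216,- \frac{2}{-2} \cdot 14 \right)} + 37130}{-9083 + 809} = \frac{-31 + 37130}{-9083 + 809} = \frac{37099}{-8274} = 37099 \left(- \frac{1}{8274}\right) = - \frac{37099}{8274}$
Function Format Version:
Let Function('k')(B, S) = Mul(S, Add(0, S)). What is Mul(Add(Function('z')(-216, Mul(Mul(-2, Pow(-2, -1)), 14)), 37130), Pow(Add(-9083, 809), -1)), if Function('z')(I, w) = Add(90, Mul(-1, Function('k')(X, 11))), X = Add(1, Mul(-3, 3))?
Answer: Rational(-37099, 8274) ≈ -4.4838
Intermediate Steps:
X = -8 (X = Add(1, -9) = -8)
Function('k')(B, S) = Pow(S, 2) (Function('k')(B, S) = Mul(S, S) = Pow(S, 2))
Function('z')(I, w) = -31 (Function('z')(I, w) = Add(90, Mul(-1, Pow(11, 2))) = Add(90, Mul(-1, 121)) = Add(90, -121) = -31)
Mul(Add(Function('z')(-216, Mul(Mul(-2, Pow(-2, -1)), 14)), 37130), Pow(Add(-9083, 809), -1)) = Mul(Add(-31, 37130), Pow(Add(-9083, 809), -1)) = Mul(37099, Pow(-8274, -1)) = Mul(37099, Rational(-1, 8274)) = Rational(-37099, 8274)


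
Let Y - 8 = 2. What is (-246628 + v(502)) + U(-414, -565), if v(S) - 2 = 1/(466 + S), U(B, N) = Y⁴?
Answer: -229053967/968 ≈ -2.3663e+5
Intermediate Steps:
Y = 10 (Y = 8 + 2 = 10)
U(B, N) = 10000 (U(B, N) = 10⁴ = 10000)
v(S) = 2 + 1/(466 + S)
(-246628 + v(502)) + U(-414, -565) = (-246628 + (933 + 2*502)/(466 + 502)) + 10000 = (-246628 + (933 + 1004)/968) + 10000 = (-246628 + (1/968)*1937) + 10000 = (-246628 + 1937/968) + 10000 = -238733967/968 + 10000 = -229053967/968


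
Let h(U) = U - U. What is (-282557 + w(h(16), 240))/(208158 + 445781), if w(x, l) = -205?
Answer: -282762/653939 ≈ -0.43240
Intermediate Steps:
h(U) = 0
(-282557 + w(h(16), 240))/(208158 + 445781) = (-282557 - 205)/(208158 + 445781) = -282762/653939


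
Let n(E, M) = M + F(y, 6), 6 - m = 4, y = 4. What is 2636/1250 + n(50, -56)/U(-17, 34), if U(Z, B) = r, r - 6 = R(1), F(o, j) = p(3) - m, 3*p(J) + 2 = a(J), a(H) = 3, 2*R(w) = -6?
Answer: -96263/5625 ≈ -17.113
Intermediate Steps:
R(w) = -3 (R(w) = (½)*(-6) = -3)
p(J) = ⅓ (p(J) = -⅔ + (⅓)*3 = -⅔ + 1 = ⅓)
m = 2 (m = 6 - 1*4 = 6 - 4 = 2)
F(o, j) = -5/3 (F(o, j) = ⅓ - 1*2 = ⅓ - 2 = -5/3)
r = 3 (r = 6 - 3 = 3)
n(E, M) = -5/3 + M (n(E, M) = M - 5/3 = -5/3 + M)
U(Z, B) = 3
2636/1250 + n(50, -56)/U(-17, 34) = 2636/1250 + (-5/3 - 56)/3 = 2636*(1/1250) - 173/3*⅓ = 1318/625 - 173/9 = -96263/5625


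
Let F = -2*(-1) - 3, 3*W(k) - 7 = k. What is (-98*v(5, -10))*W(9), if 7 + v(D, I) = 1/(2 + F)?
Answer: 3136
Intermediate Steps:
W(k) = 7/3 + k/3
F = -1 (F = 2 - 3 = -1)
v(D, I) = -6 (v(D, I) = -7 + 1/(2 - 1) = -7 + 1/1 = -7 + 1 = -6)
(-98*v(5, -10))*W(9) = (-98*(-6))*(7/3 + (1/3)*9) = 588*(7/3 + 3) = 588*(16/3) = 3136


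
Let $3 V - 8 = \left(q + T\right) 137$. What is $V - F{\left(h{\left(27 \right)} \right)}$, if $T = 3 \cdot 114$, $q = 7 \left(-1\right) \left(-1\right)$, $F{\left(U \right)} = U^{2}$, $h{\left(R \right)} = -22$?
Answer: $\frac{46369}{3} \approx 15456.0$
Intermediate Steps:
$q = 7$ ($q = \left(-7\right) \left(-1\right) = 7$)
$T = 342$
$V = \frac{47821}{3}$ ($V = \frac{8}{3} + \frac{\left(7 + 342\right) 137}{3} = \frac{8}{3} + \frac{349 \cdot 137}{3} = \frac{8}{3} + \frac{1}{3} \cdot 47813 = \frac{8}{3} + \frac{47813}{3} = \frac{47821}{3} \approx 15940.0$)
$V - F{\left(h{\left(27 \right)} \right)} = \frac{47821}{3} - \left(-22\right)^{2} = \frac{47821}{3} - 484 = \frac{46369}{3}$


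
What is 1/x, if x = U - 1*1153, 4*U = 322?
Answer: -2/2145 ≈ -0.00093240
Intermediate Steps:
U = 161/2 (U = (¼)*322 = 161/2 ≈ 80.500)
x = -2145/2 (x = 161/2 - 1*1153 = 161/2 - 1153 = -2145/2 ≈ -1072.5)
1/x = 1/(-2145/2) = -2/2145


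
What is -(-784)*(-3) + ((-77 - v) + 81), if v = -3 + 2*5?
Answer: -2355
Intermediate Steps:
v = 7 (v = -3 + 10 = 7)
-(-784)*(-3) + ((-77 - v) + 81) = -(-784)*(-3) + ((-77 - 1*7) + 81) = -196*12 + ((-77 - 7) + 81) = -2352 + (-84 + 81) = -2352 - 3 = -2355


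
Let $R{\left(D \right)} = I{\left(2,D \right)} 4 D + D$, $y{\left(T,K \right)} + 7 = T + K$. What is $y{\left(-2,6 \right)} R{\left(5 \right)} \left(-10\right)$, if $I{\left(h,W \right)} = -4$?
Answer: $-2250$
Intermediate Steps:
$y{\left(T,K \right)} = -7 + K + T$ ($y{\left(T,K \right)} = -7 + \left(T + K\right) = -7 + \left(K + T\right) = -7 + K + T$)
$R{\left(D \right)} = - 15 D$ ($R{\left(D \right)} = - 4 \cdot 4 D + D = - 16 D + D = - 15 D$)
$y{\left(-2,6 \right)} R{\left(5 \right)} \left(-10\right) = \left(-7 + 6 - 2\right) \left(\left(-15\right) 5\right) \left(-10\right) = \left(-3\right) \left(-75\right) \left(-10\right) = 225 \left(-10\right) = -2250$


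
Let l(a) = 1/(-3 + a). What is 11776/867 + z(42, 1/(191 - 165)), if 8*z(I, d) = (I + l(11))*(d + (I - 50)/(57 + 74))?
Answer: 2544481801/188992128 ≈ 13.463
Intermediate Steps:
z(I, d) = (⅛ + I)*(-50/131 + d + I/131)/8 (z(I, d) = ((I + 1/(-3 + 11))*(d + (I - 50)/(57 + 74)))/8 = ((I + 1/8)*(d + (-50 + I)/131))/8 = ((I + ⅛)*(d + (-50 + I)*(1/131)))/8 = ((⅛ + I)*(d + (-50/131 + I/131)))/8 = ((⅛ + I)*(-50/131 + d + I/131))/8 = (⅛ + I)*(-50/131 + d + I/131)/8)
11776/867 + z(42, 1/(191 - 165)) = 11776/867 + (-25/4192 - 399/8384*42 + 1/(64*(191 - 165)) + (1/1048)*42² + (⅛)*42/(191 - 165)) = 11776*(1/867) + (-25/4192 - 8379/4192 + (1/64)/26 + (1/1048)*1764 + (⅛)*42/26) = 11776/867 + (-25/4192 - 8379/4192 + (1/64)*(1/26) + 441/262 + (⅛)*42*(1/26)) = 11776/867 + (-25/4192 - 8379/4192 + 1/1664 + 441/262 + 21/104) = 11776/867 - 25949/217984 = 2544481801/188992128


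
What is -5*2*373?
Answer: -3730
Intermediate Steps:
-5*2*373 = -10*373 = -3730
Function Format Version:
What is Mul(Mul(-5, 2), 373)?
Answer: -3730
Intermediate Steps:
Mul(Mul(-5, 2), 373) = Mul(-10, 373) = -3730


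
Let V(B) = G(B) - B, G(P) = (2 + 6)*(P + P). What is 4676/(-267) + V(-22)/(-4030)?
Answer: -1875617/107601 ≈ -17.431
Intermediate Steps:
G(P) = 16*P (G(P) = 8*(2*P) = 16*P)
V(B) = 15*B (V(B) = 16*B - B = 15*B)
4676/(-267) + V(-22)/(-4030) = 4676/(-267) + (15*(-22))/(-4030) = 4676*(-1/267) - 330*(-1/4030) = -4676/267 + 33/403 = -1875617/107601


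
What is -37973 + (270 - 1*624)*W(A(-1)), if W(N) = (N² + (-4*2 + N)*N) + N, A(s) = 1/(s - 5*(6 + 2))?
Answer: -63934919/1681 ≈ -38034.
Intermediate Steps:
A(s) = 1/(-40 + s) (A(s) = 1/(s - 5*8) = 1/(s - 40) = 1/(-40 + s))
W(N) = N + N² + N*(-8 + N) (W(N) = (N² + (-8 + N)*N) + N = (N² + N*(-8 + N)) + N = N + N² + N*(-8 + N))
-37973 + (270 - 1*624)*W(A(-1)) = -37973 + (270 - 1*624)*((-7 + 2/(-40 - 1))/(-40 - 1)) = -37973 + (270 - 624)*((-7 + 2/(-41))/(-41)) = -37973 - (-354)*(-7 + 2*(-1/41))/41 = -37973 - (-354)*(-7 - 2/41)/41 = -37973 - (-354)*(-289)/(41*41) = -37973 - 354*289/1681 = -37973 - 102306/1681 = -63934919/1681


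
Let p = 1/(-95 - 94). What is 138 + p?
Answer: 26081/189 ≈ 137.99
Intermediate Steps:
p = -1/189 (p = 1/(-189) = -1/189 ≈ -0.0052910)
138 + p = 138 - 1/189 = 26081/189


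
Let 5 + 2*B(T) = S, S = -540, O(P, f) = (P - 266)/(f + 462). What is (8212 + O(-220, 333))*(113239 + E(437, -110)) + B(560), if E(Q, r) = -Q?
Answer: 490918220447/530 ≈ 9.2626e+8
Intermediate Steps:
O(P, f) = (-266 + P)/(462 + f)
B(T) = -545/2 (B(T) = -5/2 + (½)*(-540) = -5/2 - 270 = -545/2)
(8212 + O(-220, 333))*(113239 + E(437, -110)) + B(560) = (8212 + (-266 - 220)/(462 + 333))*(113239 - 1*437) - 545/2 = (8212 - 486/795)*(113239 - 437) - 545/2 = (8212 + (1/795)*(-486))*112802 - 545/2 = (8212 - 162/265)*112802 - 545/2 = (2176018/265)*112802 - 545/2 = 245459182436/265 - 545/2 = 490918220447/530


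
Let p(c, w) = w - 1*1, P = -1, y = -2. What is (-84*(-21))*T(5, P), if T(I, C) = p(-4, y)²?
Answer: 15876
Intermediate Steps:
p(c, w) = -1 + w (p(c, w) = w - 1 = -1 + w)
T(I, C) = 9 (T(I, C) = (-1 - 2)² = (-3)² = 9)
(-84*(-21))*T(5, P) = -84*(-21)*9 = 1764*9 = 15876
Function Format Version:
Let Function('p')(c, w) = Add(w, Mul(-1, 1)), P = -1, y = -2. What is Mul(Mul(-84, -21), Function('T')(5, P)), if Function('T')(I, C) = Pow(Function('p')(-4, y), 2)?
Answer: 15876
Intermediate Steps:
Function('p')(c, w) = Add(-1, w) (Function('p')(c, w) = Add(w, -1) = Add(-1, w))
Function('T')(I, C) = 9 (Function('T')(I, C) = Pow(Add(-1, -2), 2) = Pow(-3, 2) = 9)
Mul(Mul(-84, -21), Function('T')(5, P)) = Mul(Mul(-84, -21), 9) = Mul(1764, 9) = 15876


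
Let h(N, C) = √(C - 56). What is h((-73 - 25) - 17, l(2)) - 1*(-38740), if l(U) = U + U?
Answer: 38740 + 2*I*√13 ≈ 38740.0 + 7.2111*I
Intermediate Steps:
l(U) = 2*U
h(N, C) = √(-56 + C)
h((-73 - 25) - 17, l(2)) - 1*(-38740) = √(-56 + 2*2) - 1*(-38740) = √(-56 + 4) + 38740 = √(-52) + 38740 = 2*I*√13 + 38740 = 38740 + 2*I*√13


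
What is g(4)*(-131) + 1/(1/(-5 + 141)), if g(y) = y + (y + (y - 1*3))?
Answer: -1043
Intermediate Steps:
g(y) = -3 + 3*y (g(y) = y + (y + (y - 3)) = y + (y + (-3 + y)) = y + (-3 + 2*y) = -3 + 3*y)
g(4)*(-131) + 1/(1/(-5 + 141)) = (-3 + 3*4)*(-131) + 1/(1/(-5 + 141)) = (-3 + 12)*(-131) + 1/(1/136) = 9*(-131) + 1/(1/136) = -1179 + 136 = -1043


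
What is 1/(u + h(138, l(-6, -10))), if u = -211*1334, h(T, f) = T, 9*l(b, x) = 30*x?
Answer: -1/281336 ≈ -3.5545e-6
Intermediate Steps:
l(b, x) = 10*x/3 (l(b, x) = (30*x)/9 = 10*x/3)
u = -281474
1/(u + h(138, l(-6, -10))) = 1/(-281474 + 138) = 1/(-281336) = -1/281336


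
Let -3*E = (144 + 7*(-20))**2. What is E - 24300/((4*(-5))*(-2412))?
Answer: -4693/804 ≈ -5.8371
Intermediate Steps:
E = -16/3 (E = -(144 + 7*(-20))**2/3 = -(144 - 140)**2/3 = -1/3*4**2 = -1/3*16 = -16/3 ≈ -5.3333)
E - 24300/((4*(-5))*(-2412)) = -16/3 - 24300/((4*(-5))*(-2412)) = -16/3 - 24300/((-20*(-2412))) = -16/3 - 24300/48240 = -16/3 - 1*135/268 = -16/3 - 135/268 = -4693/804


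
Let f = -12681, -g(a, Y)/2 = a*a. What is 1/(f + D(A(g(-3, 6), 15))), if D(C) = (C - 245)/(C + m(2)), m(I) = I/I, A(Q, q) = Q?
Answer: -17/215314 ≈ -7.8955e-5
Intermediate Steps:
g(a, Y) = -2*a**2 (g(a, Y) = -2*a*a = -2*a**2)
m(I) = 1
D(C) = (-245 + C)/(1 + C) (D(C) = (C - 245)/(C + 1) = (-245 + C)/(1 + C))
1/(f + D(A(g(-3, 6), 15))) = 1/(-12681 + (-245 - 2*(-3)**2)/(1 - 2*(-3)**2)) = 1/(-12681 + (-245 - 2*9)/(1 - 2*9)) = 1/(-12681 + (-245 - 18)/(1 - 18)) = 1/(-12681 - 263/(-17)) = 1/(-12681 - 1/17*(-263)) = 1/(-12681 + 263/17) = 1/(-215314/17) = -17/215314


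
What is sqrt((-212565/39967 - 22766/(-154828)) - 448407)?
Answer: I*sqrt(4292590989666265035355870)/3094005338 ≈ 669.64*I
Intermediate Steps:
sqrt((-212565/39967 - 22766/(-154828)) - 448407) = sqrt((-212565*1/39967 - 22766*(-1/154828)) - 448407) = sqrt((-212565/39967 + 11383/77414) - 448407) = sqrt(-16000562549/3094005338 - 448407) = sqrt(-1387389652159115/3094005338) = I*sqrt(4292590989666265035355870)/3094005338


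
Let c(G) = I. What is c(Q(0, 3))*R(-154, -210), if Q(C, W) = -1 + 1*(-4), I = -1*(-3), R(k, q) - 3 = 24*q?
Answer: -15111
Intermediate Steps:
R(k, q) = 3 + 24*q
I = 3
Q(C, W) = -5 (Q(C, W) = -1 - 4 = -5)
c(G) = 3
c(Q(0, 3))*R(-154, -210) = 3*(3 + 24*(-210)) = 3*(3 - 5040) = 3*(-5037) = -15111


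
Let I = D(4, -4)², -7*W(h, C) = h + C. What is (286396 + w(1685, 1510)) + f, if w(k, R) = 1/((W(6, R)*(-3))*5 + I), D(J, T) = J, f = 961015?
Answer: 28505836179/22852 ≈ 1.2474e+6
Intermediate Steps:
W(h, C) = -C/7 - h/7 (W(h, C) = -(h + C)/7 = -(C + h)/7 = -C/7 - h/7)
I = 16 (I = 4² = 16)
w(k, R) = 1/(202/7 + 15*R/7) (w(k, R) = 1/(((-R/7 - ⅐*6)*(-3))*5 + 16) = 1/(((-R/7 - 6/7)*(-3))*5 + 16) = 1/(((-6/7 - R/7)*(-3))*5 + 16) = 1/((18/7 + 3*R/7)*5 + 16) = 1/((90/7 + 15*R/7) + 16) = 1/(202/7 + 15*R/7))
(286396 + w(1685, 1510)) + f = (286396 + 7/(202 + 15*1510)) + 961015 = (286396 + 7/(202 + 22650)) + 961015 = (286396 + 7/22852) + 961015 = 6544721399/22852 + 961015 = 28505836179/22852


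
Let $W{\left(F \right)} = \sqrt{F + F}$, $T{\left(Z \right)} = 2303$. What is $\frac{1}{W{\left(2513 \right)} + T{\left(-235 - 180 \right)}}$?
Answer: $\frac{329}{756969} - \frac{\sqrt{5026}}{5298783} \approx 0.00042125$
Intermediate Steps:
$W{\left(F \right)} = \sqrt{2} \sqrt{F}$ ($W{\left(F \right)} = \sqrt{2 F} = \sqrt{2} \sqrt{F}$)
$\frac{1}{W{\left(2513 \right)} + T{\left(-235 - 180 \right)}} = \frac{1}{\sqrt{2} \sqrt{2513} + 2303} = \frac{1}{\sqrt{5026} + 2303} = \frac{1}{2303 + \sqrt{5026}}$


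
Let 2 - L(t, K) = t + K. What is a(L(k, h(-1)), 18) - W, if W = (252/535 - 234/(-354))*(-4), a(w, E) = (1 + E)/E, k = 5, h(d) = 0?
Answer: 3172511/568170 ≈ 5.5837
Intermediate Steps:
L(t, K) = 2 - K - t (L(t, K) = 2 - (t + K) = 2 - (K + t) = 2 + (-K - t) = 2 - K - t)
W = -142932/31565 (W = (252*(1/535) - 234*(-1/354))*(-4) = (252/535 + 39/59)*(-4) = (35733/31565)*(-4) = -142932/31565 ≈ -4.5282)
a(L(k, h(-1)), 18) - W = (1 + 18)/18 - 1*(-142932/31565) = (1/18)*19 + 142932/31565 = 19/18 + 142932/31565 = 3172511/568170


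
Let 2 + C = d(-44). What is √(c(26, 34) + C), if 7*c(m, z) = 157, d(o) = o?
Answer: I*√1155/7 ≈ 4.855*I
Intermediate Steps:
c(m, z) = 157/7 (c(m, z) = (⅐)*157 = 157/7)
C = -46 (C = -2 - 44 = -46)
√(c(26, 34) + C) = √(157/7 - 46) = √(-165/7) = I*√1155/7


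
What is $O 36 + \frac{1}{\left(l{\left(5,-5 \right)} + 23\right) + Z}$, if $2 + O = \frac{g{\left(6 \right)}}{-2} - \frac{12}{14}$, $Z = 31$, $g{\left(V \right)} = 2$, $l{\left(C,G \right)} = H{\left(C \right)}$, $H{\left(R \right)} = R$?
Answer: $- \frac{57341}{413} \approx -138.84$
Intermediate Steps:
$l{\left(C,G \right)} = C$
$O = - \frac{27}{7}$ ($O = -2 + \left(\frac{2}{-2} - \frac{12}{14}\right) = -2 + \left(2 \left(- \frac{1}{2}\right) - \frac{6}{7}\right) = -2 - \frac{13}{7} = - \frac{27}{7} \approx -3.8571$)
$O 36 + \frac{1}{\left(l{\left(5,-5 \right)} + 23\right) + Z} = \left(- \frac{27}{7}\right) 36 + \frac{1}{\left(5 + 23\right) + 31} = - \frac{972}{7} + \frac{1}{28 + 31} = - \frac{972}{7} + \frac{1}{59} = - \frac{57341}{413}$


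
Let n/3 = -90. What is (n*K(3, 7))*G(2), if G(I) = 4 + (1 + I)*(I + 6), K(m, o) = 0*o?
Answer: 0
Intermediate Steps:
K(m, o) = 0
n = -270 (n = 3*(-90) = -270)
G(I) = 4 + (1 + I)*(6 + I)
(n*K(3, 7))*G(2) = (-270*0)*(10 + 2² + 7*2) = 0*(10 + 4 + 14) = 0*28 = 0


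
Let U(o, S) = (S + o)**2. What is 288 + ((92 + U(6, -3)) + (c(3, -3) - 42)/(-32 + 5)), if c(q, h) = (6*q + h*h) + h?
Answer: 1169/3 ≈ 389.67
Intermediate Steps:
c(q, h) = h + h**2 + 6*q (c(q, h) = (6*q + h**2) + h = (h**2 + 6*q) + h = h + h**2 + 6*q)
288 + ((92 + U(6, -3)) + (c(3, -3) - 42)/(-32 + 5)) = 288 + ((92 + (-3 + 6)**2) + ((-3 + (-3)**2 + 6*3) - 42)/(-32 + 5)) = 288 + ((92 + 3**2) + ((-3 + 9 + 18) - 42)/(-27)) = 288 + ((92 + 9) + (24 - 42)*(-1/27)) = 288 + (101 - 18*(-1/27)) = 288 + (101 + 2/3) = 288 + 305/3 = 1169/3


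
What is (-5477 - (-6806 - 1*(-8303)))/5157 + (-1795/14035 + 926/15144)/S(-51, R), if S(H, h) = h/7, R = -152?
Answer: -1070461264619/793367567136 ≈ -1.3493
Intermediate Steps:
S(H, h) = h/7 (S(H, h) = h*(⅐) = h/7)
(-5477 - (-6806 - 1*(-8303)))/5157 + (-1795/14035 + 926/15144)/S(-51, R) = (-5477 - (-6806 - 1*(-8303)))/5157 + (-1795/14035 + 926/15144)/(((⅐)*(-152))) = (-5477 - (-6806 + 8303))*(1/5157) + (-1795*1/14035 + 926*(1/15144))/(-152/7) = (-5477 - 1*1497)*(1/5157) + (-359/2807 + 463/7572)*(-7/152) = (-5477 - 1497)*(1/5157) - 1418707/21254604*(-7/152) = -6974*1/5157 + 1418707/461528544 = -6974/5157 + 1418707/461528544 = -1070461264619/793367567136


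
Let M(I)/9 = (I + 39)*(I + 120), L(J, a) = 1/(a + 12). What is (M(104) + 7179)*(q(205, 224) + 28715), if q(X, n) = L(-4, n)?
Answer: 2002303333047/236 ≈ 8.4843e+9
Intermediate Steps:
L(J, a) = 1/(12 + a)
q(X, n) = 1/(12 + n)
M(I) = 9*(39 + I)*(120 + I) (M(I) = 9*((I + 39)*(I + 120)) = 9*((39 + I)*(120 + I)) = 9*(39 + I)*(120 + I))
(M(104) + 7179)*(q(205, 224) + 28715) = ((42120 + 9*104² + 1431*104) + 7179)*(1/(12 + 224) + 28715) = ((42120 + 9*10816 + 148824) + 7179)*(1/236 + 28715) = ((42120 + 97344 + 148824) + 7179)*(1/236 + 28715) = (288288 + 7179)*(6776741/236) = 295467*(6776741/236) = 2002303333047/236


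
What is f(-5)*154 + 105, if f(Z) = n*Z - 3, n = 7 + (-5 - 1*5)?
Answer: 1953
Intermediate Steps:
n = -3 (n = 7 + (-5 - 5) = 7 - 10 = -3)
f(Z) = -3 - 3*Z (f(Z) = -3*Z - 3 = -3 - 3*Z)
f(-5)*154 + 105 = (-3 - 3*(-5))*154 + 105 = (-3 + 15)*154 + 105 = 12*154 + 105 = 1848 + 105 = 1953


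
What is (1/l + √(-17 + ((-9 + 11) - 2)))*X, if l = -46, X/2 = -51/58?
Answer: 51/1334 - 51*I*√17/29 ≈ 0.038231 - 7.251*I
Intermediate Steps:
X = -51/29 (X = 2*(-51/58) = -51/29 ≈ -1.7586)
(1/l + √(-17 + ((-9 + 11) - 2)))*X = (1/(-46) + √(-17 + ((-9 + 11) - 2)))*(-51/29) = (-1/46 + √(-17 + (2 - 2)))*(-51/29) = (-1/46 + √(-17 + 0))*(-51/29) = (-1/46 + √(-17))*(-51/29) = (-1/46 + I*√17)*(-51/29) = 51/1334 - 51*I*√17/29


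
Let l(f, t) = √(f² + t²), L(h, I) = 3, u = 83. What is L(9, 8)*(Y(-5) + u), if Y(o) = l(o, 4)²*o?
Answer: -366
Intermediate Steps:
Y(o) = o*(16 + o²) (Y(o) = (√(o² + 4²))²*o = (√(o² + 16))²*o = (√(16 + o²))²*o = (16 + o²)*o = o*(16 + o²))
L(9, 8)*(Y(-5) + u) = 3*(-5*(16 + (-5)²) + 83) = 3*(-5*(16 + 25) + 83) = 3*(-5*41 + 83) = 3*(-205 + 83) = 3*(-122) = -366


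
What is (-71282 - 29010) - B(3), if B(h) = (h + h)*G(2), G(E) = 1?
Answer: -100298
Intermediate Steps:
B(h) = 2*h (B(h) = (h + h)*1 = (2*h)*1 = 2*h)
(-71282 - 29010) - B(3) = (-71282 - 29010) - 2*3 = -100292 - 1*6 = -100292 - 6 = -100298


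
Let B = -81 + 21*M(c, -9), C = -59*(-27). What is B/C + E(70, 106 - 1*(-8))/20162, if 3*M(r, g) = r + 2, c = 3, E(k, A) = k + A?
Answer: -317170/16059033 ≈ -0.019750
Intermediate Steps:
E(k, A) = A + k
C = 1593
M(r, g) = 2/3 + r/3 (M(r, g) = (r + 2)/3 = (2 + r)/3 = 2/3 + r/3)
B = -46 (B = -81 + 21*(2/3 + (1/3)*3) = -81 + 21*(2/3 + 1) = -81 + 21*(5/3) = -81 + 35 = -46)
B/C + E(70, 106 - 1*(-8))/20162 = -46/1593 + ((106 - 1*(-8)) + 70)/20162 = -46*1/1593 + ((106 + 8) + 70)*(1/20162) = -46/1593 + (114 + 70)*(1/20162) = -46/1593 + 184*(1/20162) = -46/1593 + 92/10081 = -317170/16059033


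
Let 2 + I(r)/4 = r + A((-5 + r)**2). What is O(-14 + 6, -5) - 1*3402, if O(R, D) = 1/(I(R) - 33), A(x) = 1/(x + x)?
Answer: -41963839/12335 ≈ -3402.0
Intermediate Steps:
A(x) = 1/(2*x)
I(r) = -8 + 2/(-5 + r)**2 + 4*r (I(r) = -8 + 4*(r + 1/(2*((-5 + r)**2))) = -8 + 4*(r + 1/(2*(-5 + r)**2)) = -8 + (2/(-5 + r)**2 + 4*r) = -8 + 2/(-5 + r)**2 + 4*r)
O(R, D) = 1/(-41 + 2/(-5 + R)**2 + 4*R) (O(R, D) = 1/((-8 + 2/(-5 + R)**2 + 4*R) - 33) = 1/(-41 + 2/(-5 + R)**2 + 4*R))
O(-14 + 6, -5) - 1*3402 = (-5 + (-14 + 6))**2/(2 + (-5 + (-14 + 6))**2*(-41 + 4*(-14 + 6))) - 1*3402 = (-5 - 8)**2/(2 + (-5 - 8)**2*(-41 + 4*(-8))) - 3402 = (-13)**2/(2 + (-13)**2*(-41 - 32)) - 3402 = 169/(2 + 169*(-73)) - 3402 = 169/(2 - 12337) - 3402 = 169/(-12335) - 3402 = 169*(-1/12335) - 3402 = -169/12335 - 3402 = -41963839/12335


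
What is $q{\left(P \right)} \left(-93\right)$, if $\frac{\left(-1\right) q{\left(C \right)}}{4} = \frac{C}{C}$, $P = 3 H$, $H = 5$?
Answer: $372$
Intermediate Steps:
$P = 15$ ($P = 3 \cdot 5 = 15$)
$q{\left(C \right)} = -4$ ($q{\left(C \right)} = - 4 \frac{C}{C} = \left(-4\right) 1 = -4$)
$q{\left(P \right)} \left(-93\right) = \left(-4\right) \left(-93\right) = 372$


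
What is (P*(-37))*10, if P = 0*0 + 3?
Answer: -1110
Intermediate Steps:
P = 3 (P = 0 + 3 = 3)
(P*(-37))*10 = (3*(-37))*10 = -111*10 = -1110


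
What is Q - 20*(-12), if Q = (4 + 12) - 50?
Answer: 206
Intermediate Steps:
Q = -34 (Q = 16 - 50 = -34)
Q - 20*(-12) = -34 - 20*(-12) = -34 + 240 = 206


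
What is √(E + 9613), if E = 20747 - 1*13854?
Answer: 3*√1834 ≈ 128.48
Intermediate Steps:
E = 6893 (E = 20747 - 13854 = 6893)
√(E + 9613) = √(6893 + 9613) = √16506 = 3*√1834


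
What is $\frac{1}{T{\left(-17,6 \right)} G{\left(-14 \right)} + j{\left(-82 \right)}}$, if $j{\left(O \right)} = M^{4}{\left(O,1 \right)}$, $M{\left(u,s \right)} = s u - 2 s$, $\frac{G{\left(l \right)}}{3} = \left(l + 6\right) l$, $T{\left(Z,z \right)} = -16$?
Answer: $\frac{1}{49781760} \approx 2.0088 \cdot 10^{-8}$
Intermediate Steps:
$G{\left(l \right)} = 3 l \left(6 + l\right)$ ($G{\left(l \right)} = 3 \left(l + 6\right) l = 3 \left(6 + l\right) l = 3 l \left(6 + l\right)$)
$M{\left(u,s \right)} = - 2 s + s u$
$j{\left(O \right)} = \left(-2 + O\right)^{4}$ ($j{\left(O \right)} = \left(1 \left(-2 + O\right)\right)^{4} = \left(-2 + O\right)^{4}$)
$\frac{1}{T{\left(-17,6 \right)} G{\left(-14 \right)} + j{\left(-82 \right)}} = \frac{1}{- 16 \cdot 3 \left(-14\right) \left(6 - 14\right) + \left(-2 - 82\right)^{4}} = \frac{1}{- 16 \cdot 3 \left(-14\right) \left(-8\right) + \left(-84\right)^{4}} = \frac{1}{\left(-16\right) 336 + 49787136} = \frac{1}{-5376 + 49787136} = \frac{1}{49781760}$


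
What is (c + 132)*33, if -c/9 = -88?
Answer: 30492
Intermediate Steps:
c = 792 (c = -9*(-88) = 792)
(c + 132)*33 = (792 + 132)*33 = 924*33 = 30492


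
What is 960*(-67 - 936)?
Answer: -962880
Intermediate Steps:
960*(-67 - 936) = 960*(-1003) = -962880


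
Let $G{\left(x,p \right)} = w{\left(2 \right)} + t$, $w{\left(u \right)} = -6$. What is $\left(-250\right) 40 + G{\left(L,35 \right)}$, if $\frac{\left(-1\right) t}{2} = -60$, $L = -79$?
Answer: $-9886$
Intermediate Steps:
$t = 120$ ($t = \left(-2\right) \left(-60\right) = 120$)
$G{\left(x,p \right)} = 114$ ($G{\left(x,p \right)} = -6 + 120 = 114$)
$\left(-250\right) 40 + G{\left(L,35 \right)} = \left(-250\right) 40 + 114 = -10000 + 114 = -9886$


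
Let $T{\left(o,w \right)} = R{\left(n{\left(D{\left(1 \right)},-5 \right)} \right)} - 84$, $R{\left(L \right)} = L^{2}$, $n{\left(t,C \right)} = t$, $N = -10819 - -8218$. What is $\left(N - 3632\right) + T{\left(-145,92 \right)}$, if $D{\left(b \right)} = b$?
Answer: $-6316$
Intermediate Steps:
$N = -2601$ ($N = -10819 + 8218 = -2601$)
$T{\left(o,w \right)} = -83$ ($T{\left(o,w \right)} = 1^{2} - 84 = 1 - 84 = -83$)
$\left(N - 3632\right) + T{\left(-145,92 \right)} = \left(-2601 - 3632\right) - 83 = -6233 - 83 = -6316$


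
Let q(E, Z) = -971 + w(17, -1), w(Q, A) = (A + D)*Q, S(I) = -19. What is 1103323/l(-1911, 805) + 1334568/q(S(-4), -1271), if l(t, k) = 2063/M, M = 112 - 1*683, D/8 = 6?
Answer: -27778193065/88709 ≈ -3.1314e+5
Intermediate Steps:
D = 48 (D = 8*6 = 48)
M = -571 (M = 112 - 683 = -571)
w(Q, A) = Q*(48 + A) (w(Q, A) = (A + 48)*Q = (48 + A)*Q = Q*(48 + A))
l(t, k) = -2063/571 (l(t, k) = 2063/(-571) = 2063*(-1/571) = -2063/571)
q(E, Z) = -172 (q(E, Z) = -971 + 17*(48 - 1) = -971 + 17*47 = -971 + 799 = -172)
1103323/l(-1911, 805) + 1334568/q(S(-4), -1271) = 1103323/(-2063/571) + 1334568/(-172) = 1103323*(-571/2063) + 1334568*(-1/172) = -629997433/2063 - 333642/43 = -27778193065/88709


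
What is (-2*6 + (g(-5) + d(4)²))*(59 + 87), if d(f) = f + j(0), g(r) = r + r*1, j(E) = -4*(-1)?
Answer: 6132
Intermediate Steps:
j(E) = 4
g(r) = 2*r (g(r) = r + r = 2*r)
d(f) = 4 + f (d(f) = f + 4 = 4 + f)
(-2*6 + (g(-5) + d(4)²))*(59 + 87) = (-2*6 + (2*(-5) + (4 + 4)²))*(59 + 87) = (-12 + (-10 + 8²))*146 = (-12 + (-10 + 64))*146 = (-12 + 54)*146 = 42*146 = 6132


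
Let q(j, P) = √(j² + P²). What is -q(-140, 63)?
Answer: -7*√481 ≈ -153.52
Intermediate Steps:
q(j, P) = √(P² + j²)
-q(-140, 63) = -√(63² + (-140)²) = -√(3969 + 19600) = -√23569 = -7*√481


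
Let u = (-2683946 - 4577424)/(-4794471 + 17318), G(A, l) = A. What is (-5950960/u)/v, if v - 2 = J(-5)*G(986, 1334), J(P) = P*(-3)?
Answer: -355358080211/1342627313 ≈ -264.67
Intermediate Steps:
J(P) = -3*P
v = 14792 (v = 2 - 3*(-5)*986 = 2 + 15*986 = 2 + 14790 = 14792)
u = 7261370/4777153 (u = -7261370/(-4777153) = -7261370*(-1/4777153) = 7261370/4777153 ≈ 1.5200)
(-5950960/u)/v = -5950960/7261370/4777153/14792 = -5950960*4777153/7261370*(1/14792) = -2842864641688/726137*1/14792 = -355358080211/1342627313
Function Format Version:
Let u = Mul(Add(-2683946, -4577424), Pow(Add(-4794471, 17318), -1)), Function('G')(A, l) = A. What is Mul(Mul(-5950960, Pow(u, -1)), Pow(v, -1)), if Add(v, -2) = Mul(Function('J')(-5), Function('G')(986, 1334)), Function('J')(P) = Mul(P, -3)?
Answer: Rational(-355358080211, 1342627313) ≈ -264.67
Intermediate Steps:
Function('J')(P) = Mul(-3, P)
v = 14792 (v = Add(2, Mul(Mul(-3, -5), 986)) = Add(2, Mul(15, 986)) = Add(2, 14790) = 14792)
u = Rational(7261370, 4777153) (u = Mul(-7261370, Pow(-4777153, -1)) = Mul(-7261370, Rational(-1, 4777153)) = Rational(7261370, 4777153) ≈ 1.5200)
Mul(Mul(-5950960, Pow(u, -1)), Pow(v, -1)) = Mul(Mul(-5950960, Pow(Rational(7261370, 4777153), -1)), Pow(14792, -1)) = Mul(Mul(-5950960, Rational(4777153, 7261370)), Rational(1, 14792)) = Mul(Rational(-2842864641688, 726137), Rational(1, 14792)) = Rational(-355358080211, 1342627313)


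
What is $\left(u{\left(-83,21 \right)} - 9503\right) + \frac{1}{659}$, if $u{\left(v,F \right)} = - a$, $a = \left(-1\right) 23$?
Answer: $- \frac{6247319}{659} \approx -9480.0$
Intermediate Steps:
$a = -23$
$u{\left(v,F \right)} = 23$ ($u{\left(v,F \right)} = \left(-1\right) \left(-23\right) = 23$)
$\left(u{\left(-83,21 \right)} - 9503\right) + \frac{1}{659} = \left(23 - 9503\right) + \frac{1}{659} = -9480 + \frac{1}{659} = - \frac{6247319}{659}$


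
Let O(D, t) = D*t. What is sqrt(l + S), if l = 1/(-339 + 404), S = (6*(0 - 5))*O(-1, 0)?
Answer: sqrt(65)/65 ≈ 0.12403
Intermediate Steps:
S = 0 (S = (6*(0 - 5))*(-1*0) = (6*(-5))*0 = -30*0 = 0)
l = 1/65 ≈ 0.015385
sqrt(l + S) = sqrt(1/65 + 0) = sqrt(1/65) = sqrt(65)/65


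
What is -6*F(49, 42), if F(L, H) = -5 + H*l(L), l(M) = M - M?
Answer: 30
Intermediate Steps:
l(M) = 0
F(L, H) = -5 (F(L, H) = -5 + H*0 = -5 + 0 = -5)
-6*F(49, 42) = -6*(-5) = 30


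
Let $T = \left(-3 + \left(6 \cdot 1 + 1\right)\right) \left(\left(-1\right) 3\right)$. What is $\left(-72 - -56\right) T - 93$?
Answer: $99$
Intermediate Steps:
$T = -12$ ($T = \left(-3 + \left(6 + 1\right)\right) \left(-3\right) = \left(-3 + 7\right) \left(-3\right) = 4 \left(-3\right) = -12$)
$\left(-72 - -56\right) T - 93 = \left(-72 - -56\right) \left(-12\right) - 93 = \left(-72 + 56\right) \left(-12\right) - 93 = \left(-16\right) \left(-12\right) - 93 = 192 - 93 = 99$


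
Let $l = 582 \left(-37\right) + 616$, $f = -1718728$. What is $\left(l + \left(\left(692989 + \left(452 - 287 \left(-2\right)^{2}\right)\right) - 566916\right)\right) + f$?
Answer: $-1614269$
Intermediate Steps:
$l = -20918$ ($l = -21534 + 616 = -20918$)
$\left(l + \left(\left(692989 + \left(452 - 287 \left(-2\right)^{2}\right)\right) - 566916\right)\right) + f = \left(-20918 + \left(\left(692989 + \left(452 - 287 \left(-2\right)^{2}\right)\right) - 566916\right)\right) - 1718728 = \left(-20918 + \left(\left(692989 + \left(452 - 1148\right)\right) - 566916\right)\right) - 1718728 = \left(-20918 + \left(\left(692989 - 696\right) - 566916\right)\right) - 1718728 = \left(-20918 + \left(692293 - 566916\right)\right) - 1718728 = \left(-20918 + 125377\right) - 1718728 = 104459 - 1718728 = -1614269$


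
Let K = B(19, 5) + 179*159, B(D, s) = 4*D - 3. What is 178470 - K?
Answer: 149936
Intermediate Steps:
B(D, s) = -3 + 4*D
K = 28534 (K = (-3 + 4*19) + 179*159 = (-3 + 76) + 28461 = 73 + 28461 = 28534)
178470 - K = 178470 - 1*28534 = 178470 - 28534 = 149936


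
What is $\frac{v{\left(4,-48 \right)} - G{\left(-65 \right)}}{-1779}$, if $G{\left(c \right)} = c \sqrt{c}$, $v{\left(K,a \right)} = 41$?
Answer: $- \frac{41}{1779} - \frac{65 i \sqrt{65}}{1779} \approx -0.023047 - 0.29457 i$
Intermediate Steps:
$G{\left(c \right)} = c^{\frac{3}{2}}$
$\frac{v{\left(4,-48 \right)} - G{\left(-65 \right)}}{-1779} = \frac{41 - \left(-65\right)^{\frac{3}{2}}}{-1779} = \left(41 - - 65 i \sqrt{65}\right) \left(- \frac{1}{1779}\right) = \left(41 + 65 i \sqrt{65}\right) \left(- \frac{1}{1779}\right) = - \frac{41}{1779} - \frac{65 i \sqrt{65}}{1779}$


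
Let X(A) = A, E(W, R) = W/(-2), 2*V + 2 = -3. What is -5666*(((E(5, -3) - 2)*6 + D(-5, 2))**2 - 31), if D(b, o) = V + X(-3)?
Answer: -11618133/2 ≈ -5.8091e+6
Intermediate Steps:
V = -5/2 (V = -1 + (1/2)*(-3) = -1 - 3/2 = -5/2 ≈ -2.5000)
E(W, R) = -W/2 (E(W, R) = W*(-1/2) = -W/2)
D(b, o) = -11/2 (D(b, o) = -5/2 - 3 = -11/2)
-5666*(((E(5, -3) - 2)*6 + D(-5, 2))**2 - 31) = -5666*(((-1/2*5 - 2)*6 - 11/2)**2 - 31) = -5666*(((-5/2 - 2)*6 - 11/2)**2 - 31) = -5666*((-9/2*6 - 11/2)**2 - 31) = -5666*((-27 - 11/2)**2 - 31) = -5666*((-65/2)**2 - 31) = -5666*(4225/4 - 31) = -5666*4101/4 = -11618133/2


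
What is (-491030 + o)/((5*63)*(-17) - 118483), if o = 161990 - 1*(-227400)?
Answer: 4620/5629 ≈ 0.82075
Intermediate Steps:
o = 389390 (o = 161990 + 227400 = 389390)
(-491030 + o)/((5*63)*(-17) - 118483) = (-491030 + 389390)/((5*63)*(-17) - 118483) = -101640/(315*(-17) - 118483) = -101640/(-5355 - 118483) = -101640/(-123838) = -101640*(-1/123838) = 4620/5629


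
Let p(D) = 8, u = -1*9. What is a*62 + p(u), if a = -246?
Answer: -15244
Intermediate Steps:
u = -9
a*62 + p(u) = -246*62 + 8 = -15252 + 8 = -15244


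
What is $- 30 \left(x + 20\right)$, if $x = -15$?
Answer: $-150$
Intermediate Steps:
$- 30 \left(x + 20\right) = - 30 \left(-15 + 20\right) = \left(-30\right) 5 = -150$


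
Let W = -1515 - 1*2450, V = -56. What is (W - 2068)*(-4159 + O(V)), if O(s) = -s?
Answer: 24753399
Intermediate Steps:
W = -3965 (W = -1515 - 2450 = -3965)
(W - 2068)*(-4159 + O(V)) = (-3965 - 2068)*(-4159 - 1*(-56)) = -6033*(-4159 + 56) = -6033*(-4103) = 24753399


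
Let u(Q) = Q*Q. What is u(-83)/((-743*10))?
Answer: -6889/7430 ≈ -0.92719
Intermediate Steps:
u(Q) = Q²
u(-83)/((-743*10)) = (-83)²/((-743*10)) = 6889/(-7430) = 6889*(-1/7430) = -6889/7430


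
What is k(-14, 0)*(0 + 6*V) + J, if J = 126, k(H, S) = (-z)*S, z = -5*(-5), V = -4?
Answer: 126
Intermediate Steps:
z = 25
k(H, S) = -25*S (k(H, S) = (-1*25)*S = -25*S)
k(-14, 0)*(0 + 6*V) + J = (-25*0)*(0 + 6*(-4)) + 126 = 0*(0 - 24) + 126 = 0*(-24) + 126 = 0 + 126 = 126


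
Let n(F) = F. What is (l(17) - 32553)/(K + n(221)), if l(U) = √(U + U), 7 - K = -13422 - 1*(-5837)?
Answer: -32553/7813 + √34/7813 ≈ -4.1658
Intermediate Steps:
K = 7592 (K = 7 - (-13422 - 1*(-5837)) = 7 - (-13422 + 5837) = 7 - 1*(-7585) = 7 + 7585 = 7592)
l(U) = √2*√U (l(U) = √(2*U) = √2*√U)
(l(17) - 32553)/(K + n(221)) = (√2*√17 - 32553)/(7592 + 221) = (√34 - 32553)/7813 = (-32553 + √34)*(1/7813) = -32553/7813 + √34/7813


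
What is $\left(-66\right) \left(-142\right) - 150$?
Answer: $9222$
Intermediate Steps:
$\left(-66\right) \left(-142\right) - 150 = 9372 - 150 = 9222$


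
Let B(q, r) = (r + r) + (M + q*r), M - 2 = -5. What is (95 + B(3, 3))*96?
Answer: 10272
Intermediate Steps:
M = -3 (M = 2 - 5 = -3)
B(q, r) = -3 + 2*r + q*r (B(q, r) = (r + r) + (-3 + q*r) = 2*r + (-3 + q*r) = -3 + 2*r + q*r)
(95 + B(3, 3))*96 = (95 + (-3 + 2*3 + 3*3))*96 = (95 + (-3 + 6 + 9))*96 = (95 + 12)*96 = 107*96 = 10272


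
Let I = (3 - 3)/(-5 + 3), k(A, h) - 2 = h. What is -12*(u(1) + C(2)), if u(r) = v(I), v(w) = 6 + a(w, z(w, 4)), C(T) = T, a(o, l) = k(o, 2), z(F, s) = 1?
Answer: -144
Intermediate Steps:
k(A, h) = 2 + h
a(o, l) = 4 (a(o, l) = 2 + 2 = 4)
I = 0 (I = 0/(-2) = 0*(-1/2) = 0)
v(w) = 10 (v(w) = 6 + 4 = 10)
u(r) = 10
-12*(u(1) + C(2)) = -12*(10 + 2) = -12*12 = -144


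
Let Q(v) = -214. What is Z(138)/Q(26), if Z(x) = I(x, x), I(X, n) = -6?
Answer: 3/107 ≈ 0.028037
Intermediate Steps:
Z(x) = -6
Z(138)/Q(26) = -6/(-214) = -6*(-1/214) = 3/107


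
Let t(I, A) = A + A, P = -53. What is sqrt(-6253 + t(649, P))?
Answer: I*sqrt(6359) ≈ 79.743*I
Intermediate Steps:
t(I, A) = 2*A
sqrt(-6253 + t(649, P)) = sqrt(-6253 + 2*(-53)) = sqrt(-6253 - 106) = sqrt(-6359) = I*sqrt(6359)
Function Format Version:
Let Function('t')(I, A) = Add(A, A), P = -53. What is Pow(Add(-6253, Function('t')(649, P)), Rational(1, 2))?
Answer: Mul(I, Pow(6359, Rational(1, 2))) ≈ Mul(79.743, I)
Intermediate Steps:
Function('t')(I, A) = Mul(2, A)
Pow(Add(-6253, Function('t')(649, P)), Rational(1, 2)) = Pow(Add(-6253, Mul(2, -53)), Rational(1, 2)) = Pow(Add(-6253, -106), Rational(1, 2)) = Pow(-6359, Rational(1, 2)) = Mul(I, Pow(6359, Rational(1, 2)))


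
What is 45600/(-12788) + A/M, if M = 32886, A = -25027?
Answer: -15686611/3625398 ≈ -4.3269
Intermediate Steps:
45600/(-12788) + A/M = 45600/(-12788) - 25027/32886 = 45600*(-1/12788) - 25027*1/32886 = -11400/3197 - 863/1134 = -15686611/3625398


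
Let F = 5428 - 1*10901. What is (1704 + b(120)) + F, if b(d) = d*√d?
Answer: -3769 + 240*√30 ≈ -2454.5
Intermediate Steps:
F = -5473 (F = 5428 - 10901 = -5473)
b(d) = d^(3/2)
(1704 + b(120)) + F = (1704 + 120^(3/2)) - 5473 = (1704 + 240*√30) - 5473 = -3769 + 240*√30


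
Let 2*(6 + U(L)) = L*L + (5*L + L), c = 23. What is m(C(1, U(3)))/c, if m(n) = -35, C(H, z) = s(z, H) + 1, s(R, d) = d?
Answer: -35/23 ≈ -1.5217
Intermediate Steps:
U(L) = -6 + L²/2 + 3*L (U(L) = -6 + (L*L + (5*L + L))/2 = -6 + (L² + 6*L)/2 = -6 + (L²/2 + 3*L) = -6 + L²/2 + 3*L)
C(H, z) = 1 + H (C(H, z) = H + 1 = 1 + H)
m(C(1, U(3)))/c = -35/23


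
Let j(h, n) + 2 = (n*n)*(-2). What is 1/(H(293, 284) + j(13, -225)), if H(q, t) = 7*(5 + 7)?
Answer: -1/101168 ≈ -9.8845e-6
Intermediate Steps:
j(h, n) = -2 - 2*n² (j(h, n) = -2 + (n*n)*(-2) = -2 + n²*(-2) = -2 - 2*n²)
H(q, t) = 84 (H(q, t) = 7*12 = 84)
1/(H(293, 284) + j(13, -225)) = 1/(84 + (-2 - 2*(-225)²)) = 1/(84 + (-2 - 2*50625)) = 1/(84 + (-2 - 101250)) = 1/(84 - 101252) = 1/(-101168) = -1/101168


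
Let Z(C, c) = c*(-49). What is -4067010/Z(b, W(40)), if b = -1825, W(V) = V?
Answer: 406701/196 ≈ 2075.0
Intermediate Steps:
Z(C, c) = -49*c
-4067010/Z(b, W(40)) = -4067010/((-49*40)) = -4067010/(-1960) = -4067010*(-1/1960) = 406701/196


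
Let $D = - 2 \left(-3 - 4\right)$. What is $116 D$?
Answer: $1624$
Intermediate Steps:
$D = 14$ ($D = - 2 \left(-3 - 4\right) = \left(-2\right) \left(-7\right) = 14$)
$116 D = 116 \cdot 14 = 1624$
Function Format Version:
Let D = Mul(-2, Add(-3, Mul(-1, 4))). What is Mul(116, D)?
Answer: 1624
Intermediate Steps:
D = 14 (D = Mul(-2, Add(-3, -4)) = Mul(-2, -7) = 14)
Mul(116, D) = Mul(116, 14) = 1624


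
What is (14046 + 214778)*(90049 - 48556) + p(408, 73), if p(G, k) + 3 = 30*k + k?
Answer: 9494596492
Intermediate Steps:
p(G, k) = -3 + 31*k (p(G, k) = -3 + (30*k + k) = -3 + 31*k)
(14046 + 214778)*(90049 - 48556) + p(408, 73) = (14046 + 214778)*(90049 - 48556) + (-3 + 31*73) = 228824*41493 + (-3 + 2263) = 9494594232 + 2260 = 9494596492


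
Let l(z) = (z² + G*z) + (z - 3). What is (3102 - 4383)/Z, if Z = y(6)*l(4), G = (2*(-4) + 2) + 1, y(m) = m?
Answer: 427/6 ≈ 71.167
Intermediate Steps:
G = -5 (G = (-8 + 2) + 1 = -6 + 1 = -5)
l(z) = -3 + z² - 4*z (l(z) = (z² - 5*z) + (z - 3) = (z² - 5*z) + (-3 + z) = -3 + z² - 4*z)
Z = -18 (Z = 6*(-3 + 4² - 4*4) = 6*(-3 + 16 - 16) = 6*(-3) = -18)
(3102 - 4383)/Z = (3102 - 4383)/(-18) = -1281*(-1/18) = 427/6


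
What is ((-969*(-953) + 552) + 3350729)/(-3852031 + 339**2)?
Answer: -164413/143735 ≈ -1.1439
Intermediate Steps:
((-969*(-953) + 552) + 3350729)/(-3852031 + 339**2) = ((923457 + 552) + 3350729)/(-3852031 + 114921) = (924009 + 3350729)/(-3737110) = 4274738*(-1/3737110) = -164413/143735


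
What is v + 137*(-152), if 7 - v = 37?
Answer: -20854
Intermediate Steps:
v = -30 (v = 7 - 1*37 = 7 - 37 = -30)
v + 137*(-152) = -30 + 137*(-152) = -30 - 20824 = -20854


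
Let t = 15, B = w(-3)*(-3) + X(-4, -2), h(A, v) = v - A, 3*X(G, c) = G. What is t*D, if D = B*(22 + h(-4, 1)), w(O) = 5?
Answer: -6615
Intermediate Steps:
X(G, c) = G/3
B = -49/3 (B = 5*(-3) + (1/3)*(-4) = -15 - 4/3 = -49/3 ≈ -16.333)
D = -441 (D = -49*(22 + (1 - 1*(-4)))/3 = -49*(22 + (1 + 4))/3 = -49*(22 + 5)/3 = -49/3*27 = -441)
t*D = 15*(-441) = -6615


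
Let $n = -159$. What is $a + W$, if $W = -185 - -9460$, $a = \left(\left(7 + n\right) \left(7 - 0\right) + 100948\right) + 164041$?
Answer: $273200$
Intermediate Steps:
$a = 263925$ ($a = \left(\left(7 - 159\right) \left(7 - 0\right) + 100948\right) + 164041 = \left(- 152 \left(7 + 0\right) + 100948\right) + 164041 = \left(\left(-152\right) 7 + 100948\right) + 164041 = \left(-1064 + 100948\right) + 164041 = 99884 + 164041 = 263925$)
$W = 9275$ ($W = -185 + 9460 = 9275$)
$a + W = 263925 + 9275 = 273200$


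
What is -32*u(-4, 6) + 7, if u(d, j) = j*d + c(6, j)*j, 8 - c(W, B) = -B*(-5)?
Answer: 4999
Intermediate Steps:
c(W, B) = 8 - 5*B (c(W, B) = 8 - (-B)*(-5) = 8 - 5*B)
u(d, j) = d*j + j*(8 - 5*j) (u(d, j) = j*d + (8 - 5*j)*j = d*j + j*(8 - 5*j))
-32*u(-4, 6) + 7 = -192*(8 - 4 - 5*6) + 7 = -192*(8 - 4 - 30) + 7 = -192*(-26) + 7 = -32*(-156) + 7 = 4992 + 7 = 4999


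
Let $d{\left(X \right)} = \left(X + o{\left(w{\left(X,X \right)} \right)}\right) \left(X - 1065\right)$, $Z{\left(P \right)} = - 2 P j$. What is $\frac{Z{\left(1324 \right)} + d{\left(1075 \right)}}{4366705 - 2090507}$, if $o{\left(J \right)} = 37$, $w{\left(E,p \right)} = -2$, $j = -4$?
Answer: $\frac{10856}{1138099} \approx 0.0095387$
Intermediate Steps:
$Z{\left(P \right)} = 8 P$ ($Z{\left(P \right)} = - 2 P \left(-4\right) = 8 P$)
$d{\left(X \right)} = \left(-1065 + X\right) \left(37 + X\right)$ ($d{\left(X \right)} = \left(X + 37\right) \left(X - 1065\right) = \left(37 + X\right) \left(-1065 + X\right) = \left(-1065 + X\right) \left(37 + X\right)$)
$\frac{Z{\left(1324 \right)} + d{\left(1075 \right)}}{4366705 - 2090507} = \frac{8 \cdot 1324 - \left(1144505 - 1155625\right)}{4366705 - 2090507} = \frac{10592 - -11120}{2276198} = \left(10592 + 11120\right) \frac{1}{2276198} = 21712 \cdot \frac{1}{2276198} = \frac{10856}{1138099}$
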